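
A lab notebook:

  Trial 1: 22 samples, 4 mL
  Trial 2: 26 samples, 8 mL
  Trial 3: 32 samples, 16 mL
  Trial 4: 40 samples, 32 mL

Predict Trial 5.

Samples — differences are 4, 6, 8, … (increasing by 2 each time): 22, 26, 32, 40 → 50.
ML: ×2 each step, so 4, 8, 16, 32 → 64.
So the next record is 50 samples, 64 mL.

50 samples, 64 mL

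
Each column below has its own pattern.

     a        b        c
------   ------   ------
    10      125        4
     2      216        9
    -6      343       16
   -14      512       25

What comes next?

-22  729  36

Column a: −8 each step; 10, 2, -6, -14 → -22.
Column b — perfect cubes: 5³, 6³, 7³, …: 125, 216, 343, 512 → 729.
Column c goes 4, 9, 16, 25 → 36 (perfect squares: 2², 3², 4², …).
So the next line is -22  729  36.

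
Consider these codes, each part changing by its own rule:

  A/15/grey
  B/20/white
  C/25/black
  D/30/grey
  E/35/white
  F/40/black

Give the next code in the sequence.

Letter: letters move forward 1 place in the alphabet; A, B, C, D, E, F → G.
Second component: +5 each step, so 15, 20, 25, 30, 35, 40 → 45.
For the shade, repeats grey → white → black: grey, white, black, grey, white, black → grey.
Putting it together: G/45/grey.

G/45/grey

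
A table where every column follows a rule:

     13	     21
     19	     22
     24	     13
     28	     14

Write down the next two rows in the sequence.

31  5; 33  6

For the first component, differences are 6, 5, 4, … (decreasing by 1 each time): 13, 19, 24, 28 → 31 → 33.
Second component: alternating steps +1, −9, +1, −9, …; 21, 22, 13, 14 → 5 → 6.
So the next two rows are 31  5 and 33  6.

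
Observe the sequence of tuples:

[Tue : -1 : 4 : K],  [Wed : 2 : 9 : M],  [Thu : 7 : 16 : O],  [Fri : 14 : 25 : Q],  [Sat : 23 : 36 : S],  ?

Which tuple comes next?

[Sun : 34 : 49 : U]

For the day, runs through the weekdays Mon→Sun: Tue, Wed, Thu, Fri, Sat → Sun.
Second slot goes -1, 2, 7, 14, 23 → 34 (differences are 3, 5, 7, … (increasing by 2 each time)).
Third slot: 4, 9, 16, 25, 36 → 49 (perfect squares: 2², 3², 4², …).
Letter: letters move forward 2 places in the alphabet, so K, M, O, Q, S → U.
Combining the parts gives [Sun : 34 : 49 : U].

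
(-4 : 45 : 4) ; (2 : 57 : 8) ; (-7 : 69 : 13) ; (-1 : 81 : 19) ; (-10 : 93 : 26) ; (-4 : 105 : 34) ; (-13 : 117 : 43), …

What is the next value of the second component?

129

First component: -4, 2, -7, -1, -10, -4, -13 → -7 (alternating steps +6, −9, +6, −9, …).
Second component: +12 each step, so 45, 57, 69, 81, 93, 105, 117 → 129.
Third component: 4, 8, 13, 19, 26, 34, 43 → 53 (differences are 4, 5, 6, … (increasing by 1 each time)).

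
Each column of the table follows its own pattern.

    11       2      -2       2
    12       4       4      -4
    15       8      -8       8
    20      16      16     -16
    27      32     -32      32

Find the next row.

36  64  64  -64

First component: differences are 1, 3, 5, … (increasing by 2 each time), so 11, 12, 15, 20, 27 → 36.
For the second component, ×2 each step: 2, 4, 8, 16, 32 → 64.
Third component — ×(-2) each step: -2, 4, -8, 16, -32 → 64.
Fourth component: always the negative of the third component; 2, -4, 8, -16, 32 → -64.
Combining the parts gives 36  64  64  -64.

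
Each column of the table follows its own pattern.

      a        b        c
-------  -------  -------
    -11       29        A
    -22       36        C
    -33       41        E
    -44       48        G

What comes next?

-55  53  I

Column a: -11, -22, -33, -44 → -55 (−11 each step).
Column b: alternating steps +7, +5, +7, +5, …; 29, 36, 41, 48 → 53.
Column c: letters move forward 2 places in the alphabet; A, C, E, G → I.
So the next line is -55  53  I.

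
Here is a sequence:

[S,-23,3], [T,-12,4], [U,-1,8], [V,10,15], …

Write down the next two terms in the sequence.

[W,21,25], [X,32,38]

Letter: letters move forward 1 place in the alphabet; S, T, U, V → W → X.
Second component — +11 each step: -23, -12, -1, 10 → 21 → 32.
Third component: differences are 1, 4, 7, … (increasing by 3 each time); 3, 4, 8, 15 → 25 → 38.
Putting the parts together: [W,21,25] and then [X,32,38].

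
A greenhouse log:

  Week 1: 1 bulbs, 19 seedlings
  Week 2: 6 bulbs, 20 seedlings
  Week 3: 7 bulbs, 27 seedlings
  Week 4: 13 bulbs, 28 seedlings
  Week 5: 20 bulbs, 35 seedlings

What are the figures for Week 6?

33 bulbs, 36 seedlings

Bulbs: 1, 6, 7, 13, 20 → 33 (each term is the sum of the two before it).
For the seedlings, alternating steps +1, +7, +1, +7, …: 19, 20, 27, 28, 35 → 36.
So the next line is 33 bulbs, 36 seedlings.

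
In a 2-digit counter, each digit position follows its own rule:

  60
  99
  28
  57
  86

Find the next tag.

For the first digit, +3 each step, mod 10: 6, 9, 2, 5, 8 → 1.
Second digit: −1 each step, mod 10, so 0, 9, 8, 7, 6 → 5.
Combining the parts gives 15.

15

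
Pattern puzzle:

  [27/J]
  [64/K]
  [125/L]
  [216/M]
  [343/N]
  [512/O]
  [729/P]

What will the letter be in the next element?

Letter goes J, K, L, M, N, O, P → Q (letters move forward 1 place in the alphabet).

Q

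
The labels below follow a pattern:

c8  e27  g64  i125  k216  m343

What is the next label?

o512

Letter: c, e, g, i, k, m → o (letters move forward 2 places in the alphabet).
Second component — perfect cubes: 2³, 3³, 4³, …: 8, 27, 64, 125, 216, 343 → 512.
So the next label is o512.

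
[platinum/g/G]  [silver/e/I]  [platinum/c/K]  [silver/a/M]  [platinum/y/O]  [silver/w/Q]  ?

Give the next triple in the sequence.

[platinum/u/S]

Metal: alternates platinum ↔ silver, so platinum, silver, platinum, silver, platinum, silver → platinum.
For the first letter, letters move back 2 places in the alphabet, wrapping A→Z: g, e, c, a, y, w → u.
Second letter: letters move forward 2 places in the alphabet, so G, I, K, M, O, Q → S.
So the next triple is [platinum/u/S].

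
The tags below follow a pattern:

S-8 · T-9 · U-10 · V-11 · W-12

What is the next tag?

Letter: letters move forward 1 place in the alphabet, so S, T, U, V, W → X.
Second component: +1 each step; 8, 9, 10, 11, 12 → 13.
Combining the parts gives X-13.

X-13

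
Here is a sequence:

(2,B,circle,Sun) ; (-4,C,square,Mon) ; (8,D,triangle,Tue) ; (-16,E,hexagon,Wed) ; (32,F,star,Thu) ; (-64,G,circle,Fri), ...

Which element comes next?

(128,H,square,Sat)

First component: 2, -4, 8, -16, 32, -64 → 128 (×(-2) each step).
Letter: B, C, D, E, F, G → H (letters move forward 1 place in the alphabet).
Shape — repeats circle → square → triangle → hexagon → star: circle, square, triangle, hexagon, star, circle → square.
For the day, runs through the weekdays Mon→Sun: Sun, Mon, Tue, Wed, Thu, Fri → Sat.
So the next element is (128,H,square,Sat).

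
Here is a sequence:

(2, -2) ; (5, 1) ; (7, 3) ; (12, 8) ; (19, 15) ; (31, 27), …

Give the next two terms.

First coordinate — each term is the sum of the two before it: 2, 5, 7, 12, 19, 31 → 50 → 81.
Second coordinate — always 4 less than the first coordinate: -2, 1, 3, 8, 15, 27 → 46 → 77.
Putting the parts together: (50, 46) and then (81, 77).

(50, 46), (81, 77)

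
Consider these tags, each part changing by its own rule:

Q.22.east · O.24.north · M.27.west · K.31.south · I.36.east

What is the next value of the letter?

Letter — letters move back 2 places in the alphabet: Q, O, M, K, I → G.

G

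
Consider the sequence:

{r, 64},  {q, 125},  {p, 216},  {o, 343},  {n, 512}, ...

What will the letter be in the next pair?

Letter: r, q, p, o, n → m (letters move back 1 place in the alphabet).

m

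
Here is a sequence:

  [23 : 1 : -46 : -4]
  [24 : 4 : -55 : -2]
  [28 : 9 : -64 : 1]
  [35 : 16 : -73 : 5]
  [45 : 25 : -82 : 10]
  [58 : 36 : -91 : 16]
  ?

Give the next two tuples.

[74 : 49 : -100 : 23], [93 : 64 : -109 : 31]

First component: differences are 1, 4, 7, … (increasing by 3 each time); 23, 24, 28, 35, 45, 58 → 74 → 93.
For the second component, perfect squares: 1², 2², 3², …: 1, 4, 9, 16, 25, 36 → 49 → 64.
For the third component, −9 each step: -46, -55, -64, -73, -82, -91 → -100 → -109.
For the fourth component, differences are 2, 3, 4, … (increasing by 1 each time): -4, -2, 1, 5, 10, 16 → 23 → 31.
Putting the parts together: [74 : 49 : -100 : 23] and then [93 : 64 : -109 : 31].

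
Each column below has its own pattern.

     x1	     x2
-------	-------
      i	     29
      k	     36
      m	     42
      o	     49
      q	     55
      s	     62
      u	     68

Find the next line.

Column x1: letters move forward 2 places in the alphabet, so i, k, m, o, q, s, u → w.
Column x2: alternating steps +7, +6, +7, +6, …; 29, 36, 42, 49, 55, 62, 68 → 75.
Putting it together: w  75.

w  75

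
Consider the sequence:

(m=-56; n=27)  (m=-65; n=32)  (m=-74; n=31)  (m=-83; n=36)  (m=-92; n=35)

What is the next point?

(m=-101; n=40)

M — −9 each step: -56, -65, -74, -83, -92 → -101.
N: alternating steps +5, −1, +5, −1, …, so 27, 32, 31, 36, 35 → 40.
So the next point is (m=-101; n=40).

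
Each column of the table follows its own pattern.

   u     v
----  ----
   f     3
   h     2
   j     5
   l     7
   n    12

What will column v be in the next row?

19

Column v: each term is the sum of the two before it; 3, 2, 5, 7, 12 → 19.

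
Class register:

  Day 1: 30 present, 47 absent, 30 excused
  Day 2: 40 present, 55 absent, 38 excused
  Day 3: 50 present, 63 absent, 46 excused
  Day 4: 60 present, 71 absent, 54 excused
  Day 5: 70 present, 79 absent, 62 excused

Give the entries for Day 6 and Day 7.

80 present, 87 absent, 70 excused; 90 present, 95 absent, 78 excused

Present: 30, 40, 50, 60, 70 → 80 → 90 (+10 each step).
Absent: +8 each step; 47, 55, 63, 71, 79 → 87 → 95.
Excused: +8 each step, so 30, 38, 46, 54, 62 → 70 → 78.
So the next two lines are 80 present, 87 absent, 70 excused and 90 present, 95 absent, 78 excused.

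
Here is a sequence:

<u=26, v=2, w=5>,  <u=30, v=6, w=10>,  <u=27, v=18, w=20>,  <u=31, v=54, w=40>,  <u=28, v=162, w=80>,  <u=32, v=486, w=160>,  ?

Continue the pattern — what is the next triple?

U — alternating steps +4, −3, +4, −3, …: 26, 30, 27, 31, 28, 32 → 29.
V: ×3 each step, so 2, 6, 18, 54, 162, 486 → 1458.
W — ×2 each step: 5, 10, 20, 40, 80, 160 → 320.
So the next triple is <u=29, v=1458, w=320>.

<u=29, v=1458, w=320>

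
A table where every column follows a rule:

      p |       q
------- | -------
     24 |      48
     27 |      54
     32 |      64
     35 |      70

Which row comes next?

40  80

Column p — alternating steps +3, +5, +3, +5, …: 24, 27, 32, 35 → 40.
For the column q, always 2 × the column p: 48, 54, 64, 70 → 80.
So the next row is 40  80.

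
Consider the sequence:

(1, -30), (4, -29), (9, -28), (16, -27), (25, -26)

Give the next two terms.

First coordinate goes 1, 4, 9, 16, 25 → 36 → 49 (perfect squares: 1², 2², 3², …).
Second coordinate: -30, -29, -28, -27, -26 → -25 → -24 (+1 each step).
Putting the parts together: (36, -25) and then (49, -24).

(36, -25), (49, -24)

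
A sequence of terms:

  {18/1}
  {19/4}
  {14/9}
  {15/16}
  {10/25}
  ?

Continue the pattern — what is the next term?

First part: alternating steps +1, −5, +1, −5, …, so 18, 19, 14, 15, 10 → 11.
Second part — perfect squares: 1², 2², 3², …: 1, 4, 9, 16, 25 → 36.
Putting it together: {11/36}.

{11/36}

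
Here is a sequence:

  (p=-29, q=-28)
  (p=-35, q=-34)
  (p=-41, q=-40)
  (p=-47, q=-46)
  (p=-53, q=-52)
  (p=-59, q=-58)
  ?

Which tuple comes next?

(p=-65, q=-64)

P: −6 each step, so -29, -35, -41, -47, -53, -59 → -65.
Q: always 1 more than the p, so -28, -34, -40, -46, -52, -58 → -64.
Putting it together: (p=-65, q=-64).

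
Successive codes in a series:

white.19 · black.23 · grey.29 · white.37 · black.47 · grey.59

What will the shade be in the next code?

white

Shade goes white, black, grey, white, black, grey → white (repeats white → black → grey).
Second component: 19, 23, 29, 37, 47, 59 → 73 (differences are 4, 6, 8, … (increasing by 2 each time)).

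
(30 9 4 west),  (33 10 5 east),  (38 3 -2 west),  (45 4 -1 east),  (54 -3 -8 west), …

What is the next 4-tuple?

First component goes 30, 33, 38, 45, 54 → 65 (differences are 3, 5, 7, … (increasing by 2 each time)).
Second component: 9, 10, 3, 4, -3 → -2 (alternating steps +1, −7, +1, −7, …).
For the third component, always 5 less than the second component: 4, 5, -2, -1, -8 → -7.
Direction: alternates west ↔ east, so west, east, west, east, west → east.
Combining the parts gives (65 -2 -7 east).

(65 -2 -7 east)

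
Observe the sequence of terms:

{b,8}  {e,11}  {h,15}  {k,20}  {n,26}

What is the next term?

{q,33}

For the letter, letters move forward 3 places in the alphabet: b, e, h, k, n → q.
For the second entry, differences are 3, 4, 5, … (increasing by 1 each time): 8, 11, 15, 20, 26 → 33.
Putting it together: {q,33}.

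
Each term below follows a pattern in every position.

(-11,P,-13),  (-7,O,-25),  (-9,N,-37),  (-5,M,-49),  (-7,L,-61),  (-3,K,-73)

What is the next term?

For the first entry, alternating steps +4, −2, +4, −2, …: -11, -7, -9, -5, -7, -3 → -5.
Letter: letters move back 1 place in the alphabet, so P, O, N, M, L, K → J.
For the third entry, −12 each step: -13, -25, -37, -49, -61, -73 → -85.
Combining the parts gives (-5,J,-85).

(-5,J,-85)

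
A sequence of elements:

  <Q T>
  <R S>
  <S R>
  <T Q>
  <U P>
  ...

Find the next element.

First letter: letters move forward 1 place in the alphabet; Q, R, S, T, U → V.
For the second letter, letters move back 1 place in the alphabet: T, S, R, Q, P → O.
So the next element is <V O>.

<V O>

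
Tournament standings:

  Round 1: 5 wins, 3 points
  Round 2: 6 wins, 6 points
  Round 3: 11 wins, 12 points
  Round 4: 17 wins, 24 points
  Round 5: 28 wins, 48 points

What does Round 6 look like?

Wins: 5, 6, 11, 17, 28 → 45 (each term is the sum of the two before it).
Points — ×2 each step: 3, 6, 12, 24, 48 → 96.
Putting it together: 45 wins, 96 points.

45 wins, 96 points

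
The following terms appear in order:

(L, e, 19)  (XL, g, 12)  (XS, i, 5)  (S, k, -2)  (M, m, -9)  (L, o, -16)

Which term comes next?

For the size, repeats L → XL → XS → S → M: L, XL, XS, S, M, L → XL.
Letter: letters move forward 2 places in the alphabet, so e, g, i, k, m, o → q.
Third coordinate — −7 each step: 19, 12, 5, -2, -9, -16 → -23.
Combining the parts gives (XL, q, -23).

(XL, q, -23)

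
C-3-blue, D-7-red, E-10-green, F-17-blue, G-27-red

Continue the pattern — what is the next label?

H-44-green

Letter — letters move forward 1 place in the alphabet: C, D, E, F, G → H.
Second component — each term is the sum of the two before it: 3, 7, 10, 17, 27 → 44.
Colour: repeats blue → red → green, so blue, red, green, blue, red → green.
Putting it together: H-44-green.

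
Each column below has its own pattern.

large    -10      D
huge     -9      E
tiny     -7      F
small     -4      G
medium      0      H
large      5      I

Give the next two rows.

huge  11  J; tiny  18  K

For the size, repeats large → huge → tiny → small → medium: large, huge, tiny, small, medium, large → huge → tiny.
Second component: -10, -9, -7, -4, 0, 5 → 11 → 18 (differences are 1, 2, 3, … (increasing by 1 each time)).
Letter: letters move forward 1 place in the alphabet; D, E, F, G, H, I → J → K.
So the next two rows are huge  11  J and tiny  18  K.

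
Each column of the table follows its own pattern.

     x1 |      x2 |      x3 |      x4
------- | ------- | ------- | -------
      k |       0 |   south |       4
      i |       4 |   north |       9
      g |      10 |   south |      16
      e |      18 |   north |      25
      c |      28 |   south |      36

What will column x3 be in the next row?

north

Column x3 goes south, north, south, north, south → north (alternates south ↔ north).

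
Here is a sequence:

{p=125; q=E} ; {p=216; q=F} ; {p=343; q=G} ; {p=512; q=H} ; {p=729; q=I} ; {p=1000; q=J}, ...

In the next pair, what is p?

P: 125, 216, 343, 512, 729, 1000 → 1331 (perfect cubes: 5³, 6³, 7³, …).

1331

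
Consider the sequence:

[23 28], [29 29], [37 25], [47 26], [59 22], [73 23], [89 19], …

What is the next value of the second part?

Second part — alternating steps +1, −4, +1, −4, …: 28, 29, 25, 26, 22, 23, 19 → 20.

20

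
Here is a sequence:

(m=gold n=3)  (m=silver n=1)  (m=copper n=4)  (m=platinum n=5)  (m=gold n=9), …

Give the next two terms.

(m=silver n=14), (m=copper n=23)

M goes gold, silver, copper, platinum, gold → silver → copper (repeats gold → silver → copper → platinum).
N — each term is the sum of the two before it: 3, 1, 4, 5, 9 → 14 → 23.
So the next two terms are (m=silver n=14) and (m=copper n=23).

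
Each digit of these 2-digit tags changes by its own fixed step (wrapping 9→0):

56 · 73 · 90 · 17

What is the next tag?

First digit: 5, 7, 9, 1 → 3 (+2 each step, mod 10).
Second digit — −3 each step, mod 10: 6, 3, 0, 7 → 4.
Putting it together: 34.

34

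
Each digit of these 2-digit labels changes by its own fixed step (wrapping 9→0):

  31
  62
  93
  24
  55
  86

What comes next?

17

First digit: +3 each step, mod 10, so 3, 6, 9, 2, 5, 8 → 1.
Second digit: 1, 2, 3, 4, 5, 6 → 7 (+1 each step, mod 10).
Putting it together: 17.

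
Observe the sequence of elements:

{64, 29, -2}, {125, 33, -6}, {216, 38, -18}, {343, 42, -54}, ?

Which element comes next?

{512, 47, -162}

First entry — perfect cubes: 4³, 5³, 6³, …: 64, 125, 216, 343 → 512.
Second entry: alternating steps +4, +5, +4, +5, …; 29, 33, 38, 42 → 47.
Third entry goes -2, -6, -18, -54 → -162 (×3 each step).
So the next element is {512, 47, -162}.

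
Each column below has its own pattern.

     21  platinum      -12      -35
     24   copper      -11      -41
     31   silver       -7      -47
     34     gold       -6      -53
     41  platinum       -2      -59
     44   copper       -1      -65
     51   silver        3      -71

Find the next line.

54  gold  4  -77

For the first component, alternating steps +3, +7, +3, +7, …: 21, 24, 31, 34, 41, 44, 51 → 54.
Metal: platinum, copper, silver, gold, platinum, copper, silver → gold (repeats platinum → copper → silver → gold).
Third component: alternating steps +1, +4, +1, +4, …; -12, -11, -7, -6, -2, -1, 3 → 4.
Fourth component — −6 each step: -35, -41, -47, -53, -59, -65, -71 → -77.
So the next line is 54  gold  4  -77.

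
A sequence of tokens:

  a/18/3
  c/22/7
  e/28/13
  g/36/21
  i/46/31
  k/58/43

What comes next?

m/72/57

Letter — letters move forward 2 places in the alphabet: a, c, e, g, i, k → m.
Second component: differences are 4, 6, 8, … (increasing by 2 each time); 18, 22, 28, 36, 46, 58 → 72.
For the third component, differences are 4, 6, 8, … (increasing by 2 each time): 3, 7, 13, 21, 31, 43 → 57.
Combining the parts gives m/72/57.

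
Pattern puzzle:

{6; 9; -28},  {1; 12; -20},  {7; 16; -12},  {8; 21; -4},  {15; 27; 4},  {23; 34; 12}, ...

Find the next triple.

{38; 42; 20}

First value: 6, 1, 7, 8, 15, 23 → 38 (each term is the sum of the two before it).
Second value: differences are 3, 4, 5, … (increasing by 1 each time), so 9, 12, 16, 21, 27, 34 → 42.
Third value — +8 each step: -28, -20, -12, -4, 4, 12 → 20.
So the next triple is {38; 42; 20}.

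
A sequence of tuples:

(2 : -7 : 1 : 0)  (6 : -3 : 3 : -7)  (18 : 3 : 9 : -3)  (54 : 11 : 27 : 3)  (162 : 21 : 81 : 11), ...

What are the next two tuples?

(486 : 33 : 243 : 21), (1458 : 47 : 729 : 33)

First value: 2, 6, 18, 54, 162 → 486 → 1458 (×3 each step).
Second value goes -7, -3, 3, 11, 21 → 33 → 47 (differences are 4, 6, 8, … (increasing by 2 each time)).
Third value goes 1, 3, 9, 27, 81 → 243 → 729 (×3 each step).
Fourth value: always the previous value of the second value, so 0, -7, -3, 3, 11 → 21 → 33.
So the next two tuples are (486 : 33 : 243 : 21) and (1458 : 47 : 729 : 33).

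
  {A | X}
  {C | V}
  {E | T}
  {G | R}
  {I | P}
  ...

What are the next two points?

First letter: A, C, E, G, I → K → M (letters move forward 2 places in the alphabet).
For the second letter, letters move back 2 places in the alphabet: X, V, T, R, P → N → L.
So the next two points are {K | N} and {M | L}.

{K | N}, {M | L}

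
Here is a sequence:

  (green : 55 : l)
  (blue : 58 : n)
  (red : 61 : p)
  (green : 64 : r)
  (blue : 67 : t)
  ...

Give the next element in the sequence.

Colour goes green, blue, red, green, blue → red (repeats green → blue → red).
Second entry — +3 each step: 55, 58, 61, 64, 67 → 70.
For the letter, letters move forward 2 places in the alphabet: l, n, p, r, t → v.
So the next element is (red : 70 : v).

(red : 70 : v)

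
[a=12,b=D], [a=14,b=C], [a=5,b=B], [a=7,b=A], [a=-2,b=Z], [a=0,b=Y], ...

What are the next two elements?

[a=-9,b=X], [a=-7,b=W]

A goes 12, 14, 5, 7, -2, 0 → -9 → -7 (alternating steps +2, −9, +2, −9, …).
For the b, letters move back 1 place in the alphabet, wrapping A→Z: D, C, B, A, Z, Y → X → W.
Putting the parts together: [a=-9,b=X] and then [a=-7,b=W].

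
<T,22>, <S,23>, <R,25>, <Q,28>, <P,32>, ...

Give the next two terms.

<O,37>, <N,43>

For the letter, letters move back 1 place in the alphabet: T, S, R, Q, P → O → N.
Second component goes 22, 23, 25, 28, 32 → 37 → 43 (differences are 1, 2, 3, … (increasing by 1 each time)).
Putting the parts together: <O,37> and then <N,43>.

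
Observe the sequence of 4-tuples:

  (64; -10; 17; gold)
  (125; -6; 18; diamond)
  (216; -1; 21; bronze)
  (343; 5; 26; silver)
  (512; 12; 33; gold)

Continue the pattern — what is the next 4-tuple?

First slot — perfect cubes: 4³, 5³, 6³, …: 64, 125, 216, 343, 512 → 729.
Second slot: differences are 4, 5, 6, … (increasing by 1 each time); -10, -6, -1, 5, 12 → 20.
Third slot — differences are 1, 3, 5, … (increasing by 2 each time): 17, 18, 21, 26, 33 → 42.
Rank goes gold, diamond, bronze, silver, gold → diamond (repeats gold → diamond → bronze → silver).
Putting it together: (729; 20; 42; diamond).

(729; 20; 42; diamond)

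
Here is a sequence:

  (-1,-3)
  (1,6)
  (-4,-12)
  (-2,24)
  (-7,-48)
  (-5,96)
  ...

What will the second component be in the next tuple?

Second component: ×(-2) each step; -3, 6, -12, 24, -48, 96 → -192.

-192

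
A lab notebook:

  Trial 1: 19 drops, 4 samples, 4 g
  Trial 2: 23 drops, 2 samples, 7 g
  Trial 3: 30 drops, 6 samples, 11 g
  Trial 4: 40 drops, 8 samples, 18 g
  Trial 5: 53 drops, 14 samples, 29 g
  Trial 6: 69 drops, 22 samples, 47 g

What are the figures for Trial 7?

88 drops, 36 samples, 76 g

Drops: differences are 4, 7, 10, … (increasing by 3 each time), so 19, 23, 30, 40, 53, 69 → 88.
Samples: each term is the sum of the two before it, so 4, 2, 6, 8, 14, 22 → 36.
G — each term is the sum of the two before it: 4, 7, 11, 18, 29, 47 → 76.
Combining the parts gives 88 drops, 36 samples, 76 g.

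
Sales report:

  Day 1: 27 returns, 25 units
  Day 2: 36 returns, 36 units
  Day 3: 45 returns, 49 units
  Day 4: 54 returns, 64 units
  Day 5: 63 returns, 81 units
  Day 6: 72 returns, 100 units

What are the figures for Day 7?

81 returns, 121 units

For the returns, +9 each step: 27, 36, 45, 54, 63, 72 → 81.
Units: perfect squares: 5², 6², 7², …, so 25, 36, 49, 64, 81, 100 → 121.
Combining the parts gives 81 returns, 121 units.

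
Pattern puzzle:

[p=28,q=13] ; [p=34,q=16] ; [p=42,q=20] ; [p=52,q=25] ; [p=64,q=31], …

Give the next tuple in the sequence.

P — differences are 6, 8, 10, … (increasing by 2 each time): 28, 34, 42, 52, 64 → 78.
Q: 13, 16, 20, 25, 31 → 38 (differences are 3, 4, 5, … (increasing by 1 each time)).
So the next tuple is [p=78,q=38].

[p=78,q=38]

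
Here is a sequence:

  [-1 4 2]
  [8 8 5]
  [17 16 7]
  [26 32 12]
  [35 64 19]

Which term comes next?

For the first part, +9 each step: -1, 8, 17, 26, 35 → 44.
Second part: 4, 8, 16, 32, 64 → 128 (×2 each step).
Third part: each term is the sum of the two before it, so 2, 5, 7, 12, 19 → 31.
Putting it together: [44 128 31].

[44 128 31]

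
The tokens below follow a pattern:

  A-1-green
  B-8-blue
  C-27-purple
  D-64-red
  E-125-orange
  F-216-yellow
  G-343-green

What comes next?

H-512-blue

Letter: letters move forward 1 place in the alphabet, so A, B, C, D, E, F, G → H.
Second component: perfect cubes: 1³, 2³, 3³, …, so 1, 8, 27, 64, 125, 216, 343 → 512.
Colour: repeats green → blue → purple → red → orange → yellow; green, blue, purple, red, orange, yellow, green → blue.
Combining the parts gives H-512-blue.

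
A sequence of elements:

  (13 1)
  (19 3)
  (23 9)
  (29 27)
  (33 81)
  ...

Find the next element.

(39 243)

First entry — alternating steps +6, +4, +6, +4, …: 13, 19, 23, 29, 33 → 39.
Second entry goes 1, 3, 9, 27, 81 → 243 (×3 each step).
Combining the parts gives (39 243).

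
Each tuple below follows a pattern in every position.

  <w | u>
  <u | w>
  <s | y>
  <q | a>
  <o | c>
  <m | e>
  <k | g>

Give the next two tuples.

First letter — letters move back 2 places in the alphabet: w, u, s, q, o, m, k → i → g.
Second letter: letters move forward 2 places in the alphabet, wrapping Z→A; u, w, y, a, c, e, g → i → k.
So the next two tuples are <i | i> and <g | k>.

<i | i>, <g | k>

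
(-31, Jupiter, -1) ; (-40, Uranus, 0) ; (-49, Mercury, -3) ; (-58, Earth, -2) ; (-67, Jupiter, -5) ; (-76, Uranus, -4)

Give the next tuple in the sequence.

First entry: −9 each step; -31, -40, -49, -58, -67, -76 → -85.
Planet — repeats Jupiter → Uranus → Mercury → Earth: Jupiter, Uranus, Mercury, Earth, Jupiter, Uranus → Mercury.
Third entry: -1, 0, -3, -2, -5, -4 → -7 (alternating steps +1, −3, +1, −3, …).
Combining the parts gives (-85, Mercury, -7).

(-85, Mercury, -7)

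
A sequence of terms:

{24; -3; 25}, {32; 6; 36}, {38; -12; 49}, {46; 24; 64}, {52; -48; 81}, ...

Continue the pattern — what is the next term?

First slot — alternating steps +8, +6, +8, +6, …: 24, 32, 38, 46, 52 → 60.
Second slot goes -3, 6, -12, 24, -48 → 96 (×(-2) each step).
For the third slot, perfect squares: 5², 6², 7², …: 25, 36, 49, 64, 81 → 100.
Putting it together: {60; 96; 100}.

{60; 96; 100}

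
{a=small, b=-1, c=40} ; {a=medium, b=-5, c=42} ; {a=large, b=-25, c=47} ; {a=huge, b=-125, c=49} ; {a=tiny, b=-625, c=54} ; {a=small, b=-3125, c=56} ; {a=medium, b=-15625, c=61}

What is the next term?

A: repeats small → medium → large → huge → tiny; small, medium, large, huge, tiny, small, medium → large.
B goes -1, -5, -25, -125, -625, -3125, -15625 → -78125 (×5 each step).
For the c, alternating steps +2, +5, +2, +5, …: 40, 42, 47, 49, 54, 56, 61 → 63.
So the next term is {a=large, b=-78125, c=63}.

{a=large, b=-78125, c=63}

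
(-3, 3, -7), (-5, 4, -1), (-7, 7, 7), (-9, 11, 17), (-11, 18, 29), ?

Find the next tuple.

(-13, 29, 43)

First slot: −2 each step, so -3, -5, -7, -9, -11 → -13.
Second slot — each term is the sum of the two before it: 3, 4, 7, 11, 18 → 29.
Third slot: differences are 6, 8, 10, … (increasing by 2 each time), so -7, -1, 7, 17, 29 → 43.
So the next tuple is (-13, 29, 43).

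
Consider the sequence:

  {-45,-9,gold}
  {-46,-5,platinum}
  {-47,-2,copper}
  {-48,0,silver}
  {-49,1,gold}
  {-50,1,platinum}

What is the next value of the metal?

Metal: gold, platinum, copper, silver, gold, platinum → copper (repeats gold → platinum → copper → silver).

copper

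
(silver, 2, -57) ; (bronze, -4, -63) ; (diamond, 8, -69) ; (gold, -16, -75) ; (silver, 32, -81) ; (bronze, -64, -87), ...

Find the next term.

Rank: repeats silver → bronze → diamond → gold; silver, bronze, diamond, gold, silver, bronze → diamond.
Second part goes 2, -4, 8, -16, 32, -64 → 128 (×(-2) each step).
Third part — −6 each step: -57, -63, -69, -75, -81, -87 → -93.
So the next term is (diamond, 128, -93).

(diamond, 128, -93)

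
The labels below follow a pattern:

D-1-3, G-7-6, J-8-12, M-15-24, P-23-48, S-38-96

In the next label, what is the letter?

V

Letter goes D, G, J, M, P, S → V (letters move forward 3 places in the alphabet).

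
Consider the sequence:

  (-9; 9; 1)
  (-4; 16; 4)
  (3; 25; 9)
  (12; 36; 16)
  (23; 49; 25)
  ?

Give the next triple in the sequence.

(36; 64; 36)

First part goes -9, -4, 3, 12, 23 → 36 (differences are 5, 7, 9, … (increasing by 2 each time)).
For the second part, perfect squares: 3², 4², 5², …: 9, 16, 25, 36, 49 → 64.
Third part: perfect squares: 1², 2², 3², …; 1, 4, 9, 16, 25 → 36.
Combining the parts gives (36; 64; 36).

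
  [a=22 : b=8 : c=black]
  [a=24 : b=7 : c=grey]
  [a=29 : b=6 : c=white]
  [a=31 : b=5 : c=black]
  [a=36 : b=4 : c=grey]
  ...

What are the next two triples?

[a=38 : b=3 : c=white], [a=43 : b=2 : c=black]

A: 22, 24, 29, 31, 36 → 38 → 43 (alternating steps +2, +5, +2, +5, …).
B: −1 each step; 8, 7, 6, 5, 4 → 3 → 2.
C: black, grey, white, black, grey → white → black (repeats black → grey → white).
Putting the parts together: [a=38 : b=3 : c=white] and then [a=43 : b=2 : c=black].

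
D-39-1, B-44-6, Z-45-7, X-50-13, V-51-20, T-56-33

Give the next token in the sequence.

Letter: D, B, Z, X, V, T → R (letters move back 2 places in the alphabet, wrapping A→Z).
Second component: alternating steps +5, +1, +5, +1, …, so 39, 44, 45, 50, 51, 56 → 57.
For the third component, each term is the sum of the two before it: 1, 6, 7, 13, 20, 33 → 53.
So the next token is R-57-53.

R-57-53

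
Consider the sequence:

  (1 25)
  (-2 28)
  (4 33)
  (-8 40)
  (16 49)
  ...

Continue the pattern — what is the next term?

(-32 60)

First entry — ×(-2) each step: 1, -2, 4, -8, 16 → -32.
Second entry goes 25, 28, 33, 40, 49 → 60 (differences are 3, 5, 7, … (increasing by 2 each time)).
Combining the parts gives (-32 60).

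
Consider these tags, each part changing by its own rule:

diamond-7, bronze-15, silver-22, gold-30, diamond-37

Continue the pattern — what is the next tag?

Rank: repeats diamond → bronze → silver → gold; diamond, bronze, silver, gold, diamond → bronze.
Second component goes 7, 15, 22, 30, 37 → 45 (alternating steps +8, +7, +8, +7, …).
Combining the parts gives bronze-45.

bronze-45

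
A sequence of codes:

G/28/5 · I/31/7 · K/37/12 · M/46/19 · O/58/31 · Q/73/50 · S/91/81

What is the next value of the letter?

For the letter, letters move forward 2 places in the alphabet: G, I, K, M, O, Q, S → U.

U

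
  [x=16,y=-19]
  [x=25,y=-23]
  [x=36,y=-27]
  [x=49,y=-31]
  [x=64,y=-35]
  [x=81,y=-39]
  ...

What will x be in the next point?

X — perfect squares: 4², 5², 6², …: 16, 25, 36, 49, 64, 81 → 100.

100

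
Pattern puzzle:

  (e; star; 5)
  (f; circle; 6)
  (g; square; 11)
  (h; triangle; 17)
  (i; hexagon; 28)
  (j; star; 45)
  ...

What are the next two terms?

Letter — letters move forward 1 place in the alphabet: e, f, g, h, i, j → k → l.
Shape: repeats star → circle → square → triangle → hexagon; star, circle, square, triangle, hexagon, star → circle → square.
Third value goes 5, 6, 11, 17, 28, 45 → 73 → 118 (each term is the sum of the two before it).
Putting the parts together: (k; circle; 73) and then (l; square; 118).

(k; circle; 73), (l; square; 118)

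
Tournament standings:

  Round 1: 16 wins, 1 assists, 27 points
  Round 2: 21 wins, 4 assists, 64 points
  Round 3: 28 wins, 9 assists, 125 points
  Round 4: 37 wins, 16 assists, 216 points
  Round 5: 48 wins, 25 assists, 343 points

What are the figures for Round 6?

Wins: differences are 5, 7, 9, … (increasing by 2 each time); 16, 21, 28, 37, 48 → 61.
Assists: perfect squares: 1², 2², 3², …; 1, 4, 9, 16, 25 → 36.
Points goes 27, 64, 125, 216, 343 → 512 (perfect cubes: 3³, 4³, 5³, …).
Putting it together: 61 wins, 36 assists, 512 points.

61 wins, 36 assists, 512 points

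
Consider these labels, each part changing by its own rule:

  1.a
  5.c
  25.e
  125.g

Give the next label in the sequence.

625.i

First component: 1, 5, 25, 125 → 625 (×5 each step).
Letter — letters move forward 2 places in the alphabet: a, c, e, g → i.
So the next label is 625.i.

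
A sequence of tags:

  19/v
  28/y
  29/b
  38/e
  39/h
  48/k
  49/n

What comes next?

For the first component, alternating steps +9, +1, +9, +1, …: 19, 28, 29, 38, 39, 48, 49 → 58.
Letter: letters move forward 3 places in the alphabet, wrapping Z→A, so v, y, b, e, h, k, n → q.
Combining the parts gives 58/q.

58/q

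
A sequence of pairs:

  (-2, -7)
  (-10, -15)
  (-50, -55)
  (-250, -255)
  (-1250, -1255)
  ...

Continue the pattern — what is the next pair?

First coordinate: -2, -10, -50, -250, -1250 → -6250 (×5 each step).
Second coordinate: always 5 less than the first coordinate; -7, -15, -55, -255, -1255 → -6255.
So the next pair is (-6250, -6255).

(-6250, -6255)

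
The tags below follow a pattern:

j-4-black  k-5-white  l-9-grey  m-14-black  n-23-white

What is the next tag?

o-37-grey

Letter: letters move forward 1 place in the alphabet; j, k, l, m, n → o.
For the second component, each term is the sum of the two before it: 4, 5, 9, 14, 23 → 37.
Shade — repeats black → white → grey: black, white, grey, black, white → grey.
So the next tag is o-37-grey.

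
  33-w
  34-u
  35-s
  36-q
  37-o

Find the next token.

First component: 33, 34, 35, 36, 37 → 38 (+1 each step).
Letter: letters move back 2 places in the alphabet; w, u, s, q, o → m.
So the next token is 38-m.

38-m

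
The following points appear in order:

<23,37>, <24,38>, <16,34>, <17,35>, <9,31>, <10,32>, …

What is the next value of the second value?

28

For the second value, alternating steps +1, −4, +1, −4, …: 37, 38, 34, 35, 31, 32 → 28.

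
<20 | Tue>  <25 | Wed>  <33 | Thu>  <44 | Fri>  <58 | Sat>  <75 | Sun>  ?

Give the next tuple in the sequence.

<95 | Mon>

First part: differences are 5, 8, 11, … (increasing by 3 each time); 20, 25, 33, 44, 58, 75 → 95.
Day: Tue, Wed, Thu, Fri, Sat, Sun → Mon (runs through the weekdays Mon→Sun).
Putting it together: <95 | Mon>.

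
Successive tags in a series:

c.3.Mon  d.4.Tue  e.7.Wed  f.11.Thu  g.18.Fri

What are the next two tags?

h.29.Sat, i.47.Sun

Letter: letters move forward 1 place in the alphabet, so c, d, e, f, g → h → i.
Second component: each term is the sum of the two before it; 3, 4, 7, 11, 18 → 29 → 47.
Day goes Mon, Tue, Wed, Thu, Fri → Sat → Sun (runs through the weekdays Mon→Sun).
Putting the parts together: h.29.Sat and then i.47.Sun.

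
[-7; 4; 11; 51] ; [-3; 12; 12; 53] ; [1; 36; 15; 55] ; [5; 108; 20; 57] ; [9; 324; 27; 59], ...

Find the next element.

First entry: +4 each step; -7, -3, 1, 5, 9 → 13.
Second entry: ×3 each step; 4, 12, 36, 108, 324 → 972.
Third entry — differences are 1, 3, 5, … (increasing by 2 each time): 11, 12, 15, 20, 27 → 36.
Fourth entry: 51, 53, 55, 57, 59 → 61 (+2 each step).
Combining the parts gives [13; 972; 36; 61].

[13; 972; 36; 61]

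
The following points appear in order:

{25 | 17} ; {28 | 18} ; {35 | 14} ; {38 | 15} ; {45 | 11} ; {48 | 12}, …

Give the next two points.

For the first coordinate, alternating steps +3, +7, +3, +7, …: 25, 28, 35, 38, 45, 48 → 55 → 58.
Second coordinate: alternating steps +1, −4, +1, −4, …; 17, 18, 14, 15, 11, 12 → 8 → 9.
Putting the parts together: {55 | 8} and then {58 | 9}.

{55 | 8}, {58 | 9}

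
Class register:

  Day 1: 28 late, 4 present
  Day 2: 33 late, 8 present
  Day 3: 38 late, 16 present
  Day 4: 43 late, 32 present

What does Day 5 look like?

Late: +5 each step, so 28, 33, 38, 43 → 48.
Present: ×2 each step; 4, 8, 16, 32 → 64.
Combining the parts gives 48 late, 64 present.

48 late, 64 present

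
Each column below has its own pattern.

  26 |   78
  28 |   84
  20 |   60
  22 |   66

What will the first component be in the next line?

14

For the first component, alternating steps +2, −8, +2, −8, …: 26, 28, 20, 22 → 14.
Second component goes 78, 84, 60, 66 → 42 (always 3 × the first component).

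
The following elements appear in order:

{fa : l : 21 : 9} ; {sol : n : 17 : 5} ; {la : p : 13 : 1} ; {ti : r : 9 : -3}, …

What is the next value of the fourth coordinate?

Note: runs through the solfège scale do→ti; fa, sol, la, ti → do.
Letter — letters move forward 2 places in the alphabet: l, n, p, r → t.
For the third coordinate, −4 each step: 21, 17, 13, 9 → 5.
Fourth coordinate: always 12 less than the third coordinate; 9, 5, 1, -3 → -7.

-7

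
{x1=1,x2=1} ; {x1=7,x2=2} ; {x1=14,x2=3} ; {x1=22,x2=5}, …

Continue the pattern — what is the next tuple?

{x1=31,x2=8}

X1 goes 1, 7, 14, 22 → 31 (differences are 6, 7, 8, … (increasing by 1 each time)).
X2: each term is the sum of the two before it; 1, 2, 3, 5 → 8.
So the next tuple is {x1=31,x2=8}.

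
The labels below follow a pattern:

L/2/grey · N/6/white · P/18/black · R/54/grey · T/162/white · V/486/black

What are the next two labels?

Letter — letters move forward 2 places in the alphabet: L, N, P, R, T, V → X → Z.
Second component goes 2, 6, 18, 54, 162, 486 → 1458 → 4374 (×3 each step).
Shade: grey, white, black, grey, white, black → grey → white (repeats grey → white → black).
Putting the parts together: X/1458/grey and then Z/4374/white.

X/1458/grey then Z/4374/white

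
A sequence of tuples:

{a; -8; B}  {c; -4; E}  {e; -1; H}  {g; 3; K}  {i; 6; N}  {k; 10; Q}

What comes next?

First letter — letters move forward 2 places in the alphabet: a, c, e, g, i, k → m.
Second slot — alternating steps +4, +3, +4, +3, …: -8, -4, -1, 3, 6, 10 → 13.
Second letter: letters move forward 3 places in the alphabet, so B, E, H, K, N, Q → T.
Putting it together: {m; 13; T}.

{m; 13; T}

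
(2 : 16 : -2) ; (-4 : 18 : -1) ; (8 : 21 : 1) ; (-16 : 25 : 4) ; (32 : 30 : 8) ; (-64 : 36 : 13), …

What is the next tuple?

(128 : 43 : 19)

First slot: ×(-2) each step; 2, -4, 8, -16, 32, -64 → 128.
Second slot goes 16, 18, 21, 25, 30, 36 → 43 (differences are 2, 3, 4, … (increasing by 1 each time)).
For the third slot, differences are 1, 2, 3, … (increasing by 1 each time): -2, -1, 1, 4, 8, 13 → 19.
So the next tuple is (128 : 43 : 19).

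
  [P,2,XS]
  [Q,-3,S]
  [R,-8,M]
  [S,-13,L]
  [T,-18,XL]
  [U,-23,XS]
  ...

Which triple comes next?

Letter: P, Q, R, S, T, U → V (letters move forward 1 place in the alphabet).
Second coordinate: −5 each step; 2, -3, -8, -13, -18, -23 → -28.
Size — repeats XS → S → M → L → XL: XS, S, M, L, XL, XS → S.
Combining the parts gives [V,-28,S].

[V,-28,S]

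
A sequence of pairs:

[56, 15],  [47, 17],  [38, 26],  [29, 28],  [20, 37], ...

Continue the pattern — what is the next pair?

[11, 39]

For the first part, −9 each step: 56, 47, 38, 29, 20 → 11.
Second part goes 15, 17, 26, 28, 37 → 39 (alternating steps +2, +9, +2, +9, …).
Combining the parts gives [11, 39].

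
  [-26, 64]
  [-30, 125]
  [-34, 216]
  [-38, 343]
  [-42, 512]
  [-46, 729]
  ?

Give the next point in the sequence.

First coordinate — −4 each step: -26, -30, -34, -38, -42, -46 → -50.
Second coordinate goes 64, 125, 216, 343, 512, 729 → 1000 (perfect cubes: 4³, 5³, 6³, …).
Putting it together: [-50, 1000].

[-50, 1000]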